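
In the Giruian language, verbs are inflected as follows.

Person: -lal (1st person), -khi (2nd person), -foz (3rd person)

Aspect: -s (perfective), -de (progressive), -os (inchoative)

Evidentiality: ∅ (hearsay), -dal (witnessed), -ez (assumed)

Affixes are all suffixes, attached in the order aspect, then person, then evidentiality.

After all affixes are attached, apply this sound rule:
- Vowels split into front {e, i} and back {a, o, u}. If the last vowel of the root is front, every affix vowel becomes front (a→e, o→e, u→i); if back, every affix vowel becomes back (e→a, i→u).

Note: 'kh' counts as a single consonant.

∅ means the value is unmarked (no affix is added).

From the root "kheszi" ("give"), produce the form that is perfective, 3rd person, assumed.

kheszisfezez

Attach aspect perfective -s → kheszis.
Attach person 3rd person -foz → kheszisfoz.
Attach evidentiality assumed -ez → kheszisfozez.
Apply vowel harmony: kheszisfozez → kheszisfezez.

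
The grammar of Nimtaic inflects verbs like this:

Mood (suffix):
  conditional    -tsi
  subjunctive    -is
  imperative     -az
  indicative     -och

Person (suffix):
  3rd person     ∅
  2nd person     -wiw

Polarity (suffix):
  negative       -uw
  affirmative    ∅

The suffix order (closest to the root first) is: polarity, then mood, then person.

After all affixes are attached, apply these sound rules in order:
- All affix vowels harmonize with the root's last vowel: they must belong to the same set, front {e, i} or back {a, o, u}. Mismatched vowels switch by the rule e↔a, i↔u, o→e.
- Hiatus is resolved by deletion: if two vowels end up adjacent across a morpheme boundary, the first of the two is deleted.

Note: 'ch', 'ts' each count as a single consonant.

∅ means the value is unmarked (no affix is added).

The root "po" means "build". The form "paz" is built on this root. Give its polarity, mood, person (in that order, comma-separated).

Segment: po-az.
polarity: ∅ → affirmative.
mood: -az → imperative.
person: ∅ → 3rd person.

affirmative, imperative, 3rd person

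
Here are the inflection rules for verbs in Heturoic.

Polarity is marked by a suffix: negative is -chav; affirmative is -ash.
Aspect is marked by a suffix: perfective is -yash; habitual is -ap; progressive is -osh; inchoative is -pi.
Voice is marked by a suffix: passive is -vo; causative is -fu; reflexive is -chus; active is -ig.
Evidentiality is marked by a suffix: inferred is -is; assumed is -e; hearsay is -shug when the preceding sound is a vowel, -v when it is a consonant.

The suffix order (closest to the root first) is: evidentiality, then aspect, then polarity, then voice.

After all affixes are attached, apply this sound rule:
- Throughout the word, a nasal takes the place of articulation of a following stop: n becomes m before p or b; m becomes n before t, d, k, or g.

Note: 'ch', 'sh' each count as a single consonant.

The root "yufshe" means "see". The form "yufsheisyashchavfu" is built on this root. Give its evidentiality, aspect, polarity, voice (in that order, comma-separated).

Segment: yufshe-is-yash-chav-fu.
evidentiality: -is → inferred.
aspect: -yash → perfective.
polarity: -chav → negative.
voice: -fu → causative.

inferred, perfective, negative, causative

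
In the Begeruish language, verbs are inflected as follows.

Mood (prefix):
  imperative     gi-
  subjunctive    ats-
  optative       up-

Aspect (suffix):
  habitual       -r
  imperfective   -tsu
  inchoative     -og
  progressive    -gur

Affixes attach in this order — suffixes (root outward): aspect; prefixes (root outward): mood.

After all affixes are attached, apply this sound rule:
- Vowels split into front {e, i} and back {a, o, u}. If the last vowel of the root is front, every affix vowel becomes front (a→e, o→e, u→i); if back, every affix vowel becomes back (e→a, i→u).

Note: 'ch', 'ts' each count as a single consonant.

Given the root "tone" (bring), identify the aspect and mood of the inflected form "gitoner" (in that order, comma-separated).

Segment: gi-tone-r.
aspect: -r → habitual.
mood: gi- → imperative.

habitual, imperative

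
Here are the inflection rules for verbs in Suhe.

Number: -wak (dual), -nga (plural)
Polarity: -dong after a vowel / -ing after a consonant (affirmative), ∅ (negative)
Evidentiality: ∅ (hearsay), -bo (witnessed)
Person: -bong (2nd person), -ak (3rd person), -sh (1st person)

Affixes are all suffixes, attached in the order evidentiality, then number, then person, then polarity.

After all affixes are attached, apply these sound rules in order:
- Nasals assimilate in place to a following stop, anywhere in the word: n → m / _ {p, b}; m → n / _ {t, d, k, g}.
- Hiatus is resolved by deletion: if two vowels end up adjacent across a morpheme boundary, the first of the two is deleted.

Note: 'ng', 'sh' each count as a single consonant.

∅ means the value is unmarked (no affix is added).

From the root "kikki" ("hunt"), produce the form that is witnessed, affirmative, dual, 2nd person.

Attach evidentiality witnessed -bo → kikkibo.
Attach number dual -wak → kikkibowak.
Attach person 2nd person -bong → kikkibowakbong.
Attach polarity affirmative -ing (after consonant 'ng') → kikkibowakbonging.
Nasal assimilation: no change.
Vowel deletion: no change.

kikkibowakbonging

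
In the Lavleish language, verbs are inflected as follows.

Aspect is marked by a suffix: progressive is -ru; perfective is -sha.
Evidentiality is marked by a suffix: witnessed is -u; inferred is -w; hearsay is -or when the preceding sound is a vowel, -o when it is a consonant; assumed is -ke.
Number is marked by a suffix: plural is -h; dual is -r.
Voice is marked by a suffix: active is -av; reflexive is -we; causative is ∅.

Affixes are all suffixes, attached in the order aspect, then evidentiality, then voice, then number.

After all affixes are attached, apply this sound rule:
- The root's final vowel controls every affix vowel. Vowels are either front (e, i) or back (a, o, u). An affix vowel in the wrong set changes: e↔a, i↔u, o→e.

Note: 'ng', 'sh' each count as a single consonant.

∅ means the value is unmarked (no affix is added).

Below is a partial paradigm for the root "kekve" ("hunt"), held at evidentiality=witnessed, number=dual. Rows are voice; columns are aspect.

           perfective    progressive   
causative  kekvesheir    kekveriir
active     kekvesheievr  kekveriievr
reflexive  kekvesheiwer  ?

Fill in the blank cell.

kekveriiwer

Attach aspect progressive -ru → kekveru.
Attach evidentiality witnessed -u → kekveruu.
Attach voice reflexive -we → kekveruuwe.
Attach number dual -r → kekveruuwer.
Apply vowel harmony: kekveruuwer → kekveriiwer.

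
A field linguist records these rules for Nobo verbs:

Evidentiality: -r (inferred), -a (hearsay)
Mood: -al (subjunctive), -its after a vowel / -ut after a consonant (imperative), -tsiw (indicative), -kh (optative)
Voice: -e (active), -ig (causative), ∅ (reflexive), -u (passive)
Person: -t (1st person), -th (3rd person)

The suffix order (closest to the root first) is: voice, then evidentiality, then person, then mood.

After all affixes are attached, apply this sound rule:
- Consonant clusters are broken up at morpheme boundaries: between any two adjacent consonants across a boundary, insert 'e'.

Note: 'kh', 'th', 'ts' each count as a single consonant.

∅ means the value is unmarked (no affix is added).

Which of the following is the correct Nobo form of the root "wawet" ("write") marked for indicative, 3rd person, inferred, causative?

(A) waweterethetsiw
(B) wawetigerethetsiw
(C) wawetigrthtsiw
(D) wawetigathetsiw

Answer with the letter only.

Attach voice causative -ig → wawetig.
Attach evidentiality inferred -r → wawetigr.
Attach person 3rd person -th → wawetigrth.
Attach mood indicative -tsiw → wawetigrthtsiw.
Apply epenthesis: wawetigrthtsiw → wawetigerethetsiw.
So the correct form is wawetigerethetsiw, option (B).
(A) waweterethetsiw is wrong: it uses active instead of causative for voice.
(C) wawetigrthtsiw is wrong: it fails to apply the sound rule(s).
(D) wawetigathetsiw is wrong: it uses hearsay instead of inferred for evidentiality.

B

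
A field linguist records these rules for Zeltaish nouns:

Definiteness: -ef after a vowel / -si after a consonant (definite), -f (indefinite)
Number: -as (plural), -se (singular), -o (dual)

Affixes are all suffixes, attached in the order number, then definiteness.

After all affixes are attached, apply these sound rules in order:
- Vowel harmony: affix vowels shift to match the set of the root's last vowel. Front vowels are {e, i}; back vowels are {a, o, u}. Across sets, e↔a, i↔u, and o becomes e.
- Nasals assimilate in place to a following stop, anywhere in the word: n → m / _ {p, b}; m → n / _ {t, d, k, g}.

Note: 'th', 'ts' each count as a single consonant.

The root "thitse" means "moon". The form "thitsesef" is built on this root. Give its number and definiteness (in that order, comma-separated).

singular, indefinite

Segment: thitse-se-f.
number: -se → singular.
definiteness: -f → indefinite.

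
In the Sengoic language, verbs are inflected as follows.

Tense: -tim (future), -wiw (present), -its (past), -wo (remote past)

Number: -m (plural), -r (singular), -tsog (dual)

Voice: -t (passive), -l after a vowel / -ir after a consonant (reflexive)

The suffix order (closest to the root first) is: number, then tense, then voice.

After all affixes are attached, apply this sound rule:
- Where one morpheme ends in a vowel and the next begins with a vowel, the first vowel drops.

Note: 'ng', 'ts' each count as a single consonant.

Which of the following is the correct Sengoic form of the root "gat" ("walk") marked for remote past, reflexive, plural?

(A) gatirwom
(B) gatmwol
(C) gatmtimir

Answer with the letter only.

B

Attach number plural -m → gatm.
Attach tense remote past -wo → gatmwo.
Attach voice reflexive -l (after vowel 'o') → gatmwol.
Vowel deletion: no change.
So the correct form is gatmwol, option (B).
(C) gatmtimir is wrong: it uses future instead of remote past for tense.
(A) gatirwom is wrong: it has the affixes in the wrong order.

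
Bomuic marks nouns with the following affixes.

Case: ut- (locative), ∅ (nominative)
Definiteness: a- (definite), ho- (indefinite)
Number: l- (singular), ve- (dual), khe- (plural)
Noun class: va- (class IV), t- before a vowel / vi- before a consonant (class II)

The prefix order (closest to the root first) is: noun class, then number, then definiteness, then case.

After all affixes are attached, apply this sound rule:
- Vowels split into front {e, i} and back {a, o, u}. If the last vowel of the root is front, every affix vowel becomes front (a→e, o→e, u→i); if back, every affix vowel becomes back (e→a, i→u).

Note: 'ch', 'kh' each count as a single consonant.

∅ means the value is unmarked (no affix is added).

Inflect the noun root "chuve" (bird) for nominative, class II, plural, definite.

Attach noun class class II vi- (before consonant 'ch') → vichuve.
Attach number plural khe- → khevichuve.
Attach definiteness definite a- → akhevichuve.
case = nominative: zero marking, form stays akhevichuve.
Apply vowel harmony: akhevichuve → ekhevichuve.

ekhevichuve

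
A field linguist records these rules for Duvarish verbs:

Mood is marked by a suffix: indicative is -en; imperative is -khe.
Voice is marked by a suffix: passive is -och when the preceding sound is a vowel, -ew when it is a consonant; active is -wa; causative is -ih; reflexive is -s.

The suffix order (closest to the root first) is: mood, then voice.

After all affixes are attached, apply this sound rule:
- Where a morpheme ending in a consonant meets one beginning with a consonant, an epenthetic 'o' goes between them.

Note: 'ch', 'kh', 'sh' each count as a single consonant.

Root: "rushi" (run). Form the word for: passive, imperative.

rushikheoch

Attach mood imperative -khe → rushikhe.
Attach voice passive -och (after vowel 'e') → rushikheoch.
Epenthesis: no change.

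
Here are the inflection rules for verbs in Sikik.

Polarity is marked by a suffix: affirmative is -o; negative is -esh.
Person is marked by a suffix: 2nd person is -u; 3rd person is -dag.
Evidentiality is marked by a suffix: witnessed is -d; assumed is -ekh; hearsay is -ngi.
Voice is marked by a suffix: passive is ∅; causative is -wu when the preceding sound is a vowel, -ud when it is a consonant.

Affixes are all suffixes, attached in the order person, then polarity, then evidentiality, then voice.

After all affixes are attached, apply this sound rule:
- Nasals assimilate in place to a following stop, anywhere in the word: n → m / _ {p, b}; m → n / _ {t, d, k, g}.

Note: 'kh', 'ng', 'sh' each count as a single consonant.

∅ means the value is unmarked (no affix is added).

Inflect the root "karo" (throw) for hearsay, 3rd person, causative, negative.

karodageshngiwu

Attach person 3rd person -dag → karodag.
Attach polarity negative -esh → karodagesh.
Attach evidentiality hearsay -ngi → karodageshngi.
Attach voice causative -wu (after vowel 'i') → karodageshngiwu.
Nasal assimilation: no change.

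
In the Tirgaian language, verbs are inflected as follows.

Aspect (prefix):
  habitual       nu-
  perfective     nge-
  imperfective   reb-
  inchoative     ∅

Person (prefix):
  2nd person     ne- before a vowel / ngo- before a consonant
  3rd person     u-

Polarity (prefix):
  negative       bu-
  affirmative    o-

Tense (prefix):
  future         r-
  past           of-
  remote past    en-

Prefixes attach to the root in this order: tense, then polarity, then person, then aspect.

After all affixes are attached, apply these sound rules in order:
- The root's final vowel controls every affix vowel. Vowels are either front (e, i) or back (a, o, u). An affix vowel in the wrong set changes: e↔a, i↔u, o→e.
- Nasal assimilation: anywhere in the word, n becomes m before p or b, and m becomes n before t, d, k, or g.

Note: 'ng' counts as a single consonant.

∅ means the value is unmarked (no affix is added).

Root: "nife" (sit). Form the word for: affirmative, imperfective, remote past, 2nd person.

rebneeennife

Attach tense remote past en- → ennife.
Attach polarity affirmative o- → oennife.
Attach person 2nd person ne- (before vowel 'o') → neoennife.
Attach aspect imperfective reb- → rebneoennife.
Apply vowel harmony: rebneoennife → rebneeennife.
Nasal assimilation: no change.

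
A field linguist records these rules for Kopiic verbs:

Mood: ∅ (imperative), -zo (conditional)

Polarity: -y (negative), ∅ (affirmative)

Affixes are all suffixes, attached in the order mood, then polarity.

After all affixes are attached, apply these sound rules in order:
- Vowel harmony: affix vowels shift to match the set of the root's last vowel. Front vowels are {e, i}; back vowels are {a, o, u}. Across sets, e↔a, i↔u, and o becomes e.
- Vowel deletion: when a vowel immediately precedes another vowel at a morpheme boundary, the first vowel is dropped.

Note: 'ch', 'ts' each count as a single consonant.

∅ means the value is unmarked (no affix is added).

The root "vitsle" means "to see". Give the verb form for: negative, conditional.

Attach mood conditional -zo → vitslezo.
Attach polarity negative -y → vitslezoy.
Apply vowel harmony: vitslezoy → vitslezey.
Vowel deletion: no change.

vitslezey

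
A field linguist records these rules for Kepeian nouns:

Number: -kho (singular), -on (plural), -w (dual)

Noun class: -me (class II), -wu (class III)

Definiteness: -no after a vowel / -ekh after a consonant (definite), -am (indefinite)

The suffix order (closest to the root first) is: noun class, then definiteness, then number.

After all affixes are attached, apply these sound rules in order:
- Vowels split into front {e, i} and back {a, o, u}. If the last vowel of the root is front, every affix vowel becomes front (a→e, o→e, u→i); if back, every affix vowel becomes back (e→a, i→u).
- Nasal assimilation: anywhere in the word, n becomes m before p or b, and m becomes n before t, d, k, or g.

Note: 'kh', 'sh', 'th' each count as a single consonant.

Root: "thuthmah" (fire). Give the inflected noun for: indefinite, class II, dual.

thuthmahmaamw

Attach noun class class II -me → thuthmahme.
Attach definiteness indefinite -am → thuthmahmeam.
Attach number dual -w → thuthmahmeamw.
Apply vowel harmony: thuthmahmeamw → thuthmahmaamw.
Nasal assimilation: no change.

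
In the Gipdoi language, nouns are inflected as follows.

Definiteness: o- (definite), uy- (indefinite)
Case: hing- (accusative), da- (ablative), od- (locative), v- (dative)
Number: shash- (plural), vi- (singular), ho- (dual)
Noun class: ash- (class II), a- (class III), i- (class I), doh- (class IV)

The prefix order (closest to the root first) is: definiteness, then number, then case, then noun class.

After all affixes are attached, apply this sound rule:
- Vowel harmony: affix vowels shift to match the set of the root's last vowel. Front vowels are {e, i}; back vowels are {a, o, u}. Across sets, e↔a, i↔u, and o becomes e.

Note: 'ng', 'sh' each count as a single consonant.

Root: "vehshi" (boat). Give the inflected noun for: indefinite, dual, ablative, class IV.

Attach definiteness indefinite uy- → uyvehshi.
Attach number dual ho- → houyvehshi.
Attach case ablative da- → dahouyvehshi.
Attach noun class class IV doh- → dohdahouyvehshi.
Apply vowel harmony: dohdahouyvehshi → dehdeheiyvehshi.

dehdeheiyvehshi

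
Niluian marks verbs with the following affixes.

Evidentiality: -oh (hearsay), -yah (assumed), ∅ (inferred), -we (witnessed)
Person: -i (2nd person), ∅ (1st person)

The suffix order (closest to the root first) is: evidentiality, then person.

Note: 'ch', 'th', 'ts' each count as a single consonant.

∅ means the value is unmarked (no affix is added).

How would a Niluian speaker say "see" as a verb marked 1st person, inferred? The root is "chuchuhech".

chuchuhech

evidentiality = inferred: zero marking, form stays chuchuhech.
person = 1st person: zero marking, form stays chuchuhech.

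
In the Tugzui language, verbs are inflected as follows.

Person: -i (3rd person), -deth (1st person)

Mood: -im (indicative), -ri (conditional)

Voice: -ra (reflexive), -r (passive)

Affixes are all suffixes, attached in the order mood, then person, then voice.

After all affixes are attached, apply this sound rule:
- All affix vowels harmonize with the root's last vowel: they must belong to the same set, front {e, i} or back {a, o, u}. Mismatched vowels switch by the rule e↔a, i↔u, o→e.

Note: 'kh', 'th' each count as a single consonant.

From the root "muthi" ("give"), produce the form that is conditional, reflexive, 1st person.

Attach mood conditional -ri → muthiri.
Attach person 1st person -deth → muthirideth.
Attach voice reflexive -ra → muthiridethra.
Apply vowel harmony: muthiridethra → muthiridethre.

muthiridethre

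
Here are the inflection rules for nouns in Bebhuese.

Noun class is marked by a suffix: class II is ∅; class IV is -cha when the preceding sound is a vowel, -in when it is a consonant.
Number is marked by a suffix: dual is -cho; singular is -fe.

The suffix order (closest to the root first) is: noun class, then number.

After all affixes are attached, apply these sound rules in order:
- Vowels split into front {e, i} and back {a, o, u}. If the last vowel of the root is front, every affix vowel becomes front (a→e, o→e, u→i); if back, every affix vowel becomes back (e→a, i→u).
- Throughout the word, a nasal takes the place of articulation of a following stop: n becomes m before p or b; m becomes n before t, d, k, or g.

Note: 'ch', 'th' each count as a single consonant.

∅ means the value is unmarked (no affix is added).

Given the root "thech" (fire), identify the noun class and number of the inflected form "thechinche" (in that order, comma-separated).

class IV, dual

Segment: thech-in-cho.
noun class: -cha/in → class IV.
number: -cho → dual.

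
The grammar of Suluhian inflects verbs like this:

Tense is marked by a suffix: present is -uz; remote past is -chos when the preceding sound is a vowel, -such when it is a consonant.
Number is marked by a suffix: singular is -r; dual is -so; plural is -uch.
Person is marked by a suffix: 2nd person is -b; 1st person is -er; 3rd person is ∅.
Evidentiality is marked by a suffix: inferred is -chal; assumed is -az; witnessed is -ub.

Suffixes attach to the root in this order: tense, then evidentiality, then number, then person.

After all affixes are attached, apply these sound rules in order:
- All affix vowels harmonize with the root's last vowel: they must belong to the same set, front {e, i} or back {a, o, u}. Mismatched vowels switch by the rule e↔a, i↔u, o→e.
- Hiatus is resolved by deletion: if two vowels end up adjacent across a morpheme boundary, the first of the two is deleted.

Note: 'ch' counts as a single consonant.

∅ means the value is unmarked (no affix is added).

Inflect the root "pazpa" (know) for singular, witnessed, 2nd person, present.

Attach tense present -uz → pazpauz.
Attach evidentiality witnessed -ub → pazpauzub.
Attach number singular -r → pazpauzubr.
Attach person 2nd person -b → pazpauzubrb.
Vowel harmony: no change.
Apply vowel deletion: pazpauzubrb → pazpuzubrb.

pazpuzubrb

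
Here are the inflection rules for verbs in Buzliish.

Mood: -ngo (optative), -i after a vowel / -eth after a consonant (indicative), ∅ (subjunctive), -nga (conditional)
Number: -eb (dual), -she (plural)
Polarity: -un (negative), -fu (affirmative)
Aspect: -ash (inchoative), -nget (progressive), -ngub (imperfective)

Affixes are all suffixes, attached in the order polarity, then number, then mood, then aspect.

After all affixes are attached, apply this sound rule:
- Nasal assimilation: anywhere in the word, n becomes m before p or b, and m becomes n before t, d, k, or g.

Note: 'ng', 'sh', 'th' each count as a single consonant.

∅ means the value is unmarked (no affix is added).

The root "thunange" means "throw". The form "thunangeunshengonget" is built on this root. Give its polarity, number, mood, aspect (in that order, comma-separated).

negative, plural, optative, progressive

Segment: thunange-un-she-ngo-nget.
polarity: -un → negative.
number: -she → plural.
mood: -ngo → optative.
aspect: -nget → progressive.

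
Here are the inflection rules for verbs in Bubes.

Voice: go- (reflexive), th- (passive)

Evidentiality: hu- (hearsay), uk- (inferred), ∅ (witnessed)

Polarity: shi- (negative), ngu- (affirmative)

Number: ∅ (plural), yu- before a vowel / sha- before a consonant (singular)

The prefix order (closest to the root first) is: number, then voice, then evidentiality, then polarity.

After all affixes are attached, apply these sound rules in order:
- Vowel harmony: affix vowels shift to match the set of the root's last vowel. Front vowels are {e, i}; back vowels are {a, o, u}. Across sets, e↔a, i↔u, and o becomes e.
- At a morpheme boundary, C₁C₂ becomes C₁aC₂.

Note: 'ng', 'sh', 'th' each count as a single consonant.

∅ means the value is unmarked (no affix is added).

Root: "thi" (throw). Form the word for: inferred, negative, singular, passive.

shiikathashethi

Attach number singular sha- (before consonant 'th') → shathi.
Attach voice passive th- → thshathi.
Attach evidentiality inferred uk- → ukthshathi.
Attach polarity negative shi- → shiukthshathi.
Apply vowel harmony: shiukthshathi → shiikthshethi.
Apply epenthesis: shiikthshethi → shiikathashethi.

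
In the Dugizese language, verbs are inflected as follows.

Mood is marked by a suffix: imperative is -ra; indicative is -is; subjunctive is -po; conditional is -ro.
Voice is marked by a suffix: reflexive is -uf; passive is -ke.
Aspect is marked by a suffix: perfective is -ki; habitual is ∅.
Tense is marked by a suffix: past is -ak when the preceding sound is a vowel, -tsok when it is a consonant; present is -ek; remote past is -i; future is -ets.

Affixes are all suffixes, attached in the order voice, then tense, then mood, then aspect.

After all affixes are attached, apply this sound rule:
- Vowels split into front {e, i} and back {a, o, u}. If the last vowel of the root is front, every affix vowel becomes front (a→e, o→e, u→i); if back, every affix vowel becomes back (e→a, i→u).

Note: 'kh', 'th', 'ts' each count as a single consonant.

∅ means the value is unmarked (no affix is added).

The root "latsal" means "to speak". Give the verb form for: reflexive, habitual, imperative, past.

latsaluftsokra

Attach voice reflexive -uf → latsaluf.
Attach tense past -tsok (after consonant 'f') → latsaluftsok.
Attach mood imperative -ra → latsaluftsokra.
aspect = habitual: zero marking, form stays latsaluftsokra.
Vowel harmony: no change.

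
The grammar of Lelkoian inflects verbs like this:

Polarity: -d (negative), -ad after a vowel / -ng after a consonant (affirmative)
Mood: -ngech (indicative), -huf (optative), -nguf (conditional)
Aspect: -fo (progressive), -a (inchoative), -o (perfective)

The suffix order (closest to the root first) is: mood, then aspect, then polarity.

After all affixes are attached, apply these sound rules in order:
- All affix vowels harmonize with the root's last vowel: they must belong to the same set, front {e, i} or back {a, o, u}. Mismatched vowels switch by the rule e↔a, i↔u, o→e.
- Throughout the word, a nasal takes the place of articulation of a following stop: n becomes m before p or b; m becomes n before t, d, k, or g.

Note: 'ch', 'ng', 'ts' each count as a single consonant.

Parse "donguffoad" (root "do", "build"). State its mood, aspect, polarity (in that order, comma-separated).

Segment: do-nguf-fo-ad.
mood: -nguf → conditional.
aspect: -fo → progressive.
polarity: -ad/ng → affirmative.

conditional, progressive, affirmative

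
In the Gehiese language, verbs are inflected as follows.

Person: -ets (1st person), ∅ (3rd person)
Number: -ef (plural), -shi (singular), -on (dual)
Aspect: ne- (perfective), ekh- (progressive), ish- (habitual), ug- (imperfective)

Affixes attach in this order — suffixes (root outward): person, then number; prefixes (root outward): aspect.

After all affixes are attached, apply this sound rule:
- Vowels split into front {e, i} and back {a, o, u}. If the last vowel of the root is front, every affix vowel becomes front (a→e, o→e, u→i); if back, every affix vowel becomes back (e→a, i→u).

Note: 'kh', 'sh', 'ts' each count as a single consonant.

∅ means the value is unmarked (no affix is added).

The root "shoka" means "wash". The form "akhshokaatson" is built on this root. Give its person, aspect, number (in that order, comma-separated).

Segment: ekh-shoka-ets-on.
person: -ets → 1st person.
aspect: ekh- → progressive.
number: -on → dual.

1st person, progressive, dual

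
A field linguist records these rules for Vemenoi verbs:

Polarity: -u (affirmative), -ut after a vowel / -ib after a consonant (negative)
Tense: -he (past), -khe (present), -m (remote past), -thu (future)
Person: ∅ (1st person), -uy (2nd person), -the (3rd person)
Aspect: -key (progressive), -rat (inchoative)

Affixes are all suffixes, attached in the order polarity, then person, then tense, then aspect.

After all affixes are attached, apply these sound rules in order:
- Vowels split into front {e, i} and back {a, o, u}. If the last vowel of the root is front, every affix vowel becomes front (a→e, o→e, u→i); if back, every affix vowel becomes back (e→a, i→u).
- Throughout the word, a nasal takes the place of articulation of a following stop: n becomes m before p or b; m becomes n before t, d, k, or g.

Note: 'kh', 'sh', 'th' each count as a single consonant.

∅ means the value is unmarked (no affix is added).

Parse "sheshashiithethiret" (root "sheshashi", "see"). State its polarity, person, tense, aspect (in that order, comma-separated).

affirmative, 3rd person, future, inchoative

Segment: sheshashi-u-the-thu-rat.
polarity: -u → affirmative.
person: -the → 3rd person.
tense: -thu → future.
aspect: -rat → inchoative.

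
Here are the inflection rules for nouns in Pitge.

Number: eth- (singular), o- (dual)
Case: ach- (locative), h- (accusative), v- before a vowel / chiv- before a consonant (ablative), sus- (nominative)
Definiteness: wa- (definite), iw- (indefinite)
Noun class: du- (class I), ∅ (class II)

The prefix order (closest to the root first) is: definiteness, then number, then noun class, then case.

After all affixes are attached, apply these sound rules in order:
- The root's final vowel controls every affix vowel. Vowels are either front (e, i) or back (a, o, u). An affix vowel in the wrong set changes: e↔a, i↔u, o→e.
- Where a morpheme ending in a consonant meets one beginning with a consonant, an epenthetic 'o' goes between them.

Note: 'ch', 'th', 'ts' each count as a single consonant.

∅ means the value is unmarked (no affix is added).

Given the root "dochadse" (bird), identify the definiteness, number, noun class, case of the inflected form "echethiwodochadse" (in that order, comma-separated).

Segment: ach-eth-iw-dochadse.
definiteness: iw- → indefinite.
number: eth- → singular.
noun class: ∅ → class II.
case: ach- → locative.

indefinite, singular, class II, locative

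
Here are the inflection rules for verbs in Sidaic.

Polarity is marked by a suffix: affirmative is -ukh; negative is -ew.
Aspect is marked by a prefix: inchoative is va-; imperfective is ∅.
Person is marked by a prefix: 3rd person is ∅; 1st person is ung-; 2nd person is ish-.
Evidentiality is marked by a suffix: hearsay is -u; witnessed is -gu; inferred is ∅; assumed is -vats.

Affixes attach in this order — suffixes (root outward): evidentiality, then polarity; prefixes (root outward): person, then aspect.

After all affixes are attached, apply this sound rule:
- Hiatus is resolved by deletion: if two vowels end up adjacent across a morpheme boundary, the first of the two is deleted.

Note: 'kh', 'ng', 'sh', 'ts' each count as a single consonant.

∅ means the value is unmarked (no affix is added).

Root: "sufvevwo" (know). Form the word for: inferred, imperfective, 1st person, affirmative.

ungsufvevwukh

evidentiality = inferred: zero marking, form stays sufvevwo.
Attach polarity affirmative -ukh → sufvevwoukh.
Attach person 1st person ung- → ungsufvevwoukh.
aspect = imperfective: zero marking, form stays ungsufvevwoukh.
Apply vowel deletion: ungsufvevwoukh → ungsufvevwukh.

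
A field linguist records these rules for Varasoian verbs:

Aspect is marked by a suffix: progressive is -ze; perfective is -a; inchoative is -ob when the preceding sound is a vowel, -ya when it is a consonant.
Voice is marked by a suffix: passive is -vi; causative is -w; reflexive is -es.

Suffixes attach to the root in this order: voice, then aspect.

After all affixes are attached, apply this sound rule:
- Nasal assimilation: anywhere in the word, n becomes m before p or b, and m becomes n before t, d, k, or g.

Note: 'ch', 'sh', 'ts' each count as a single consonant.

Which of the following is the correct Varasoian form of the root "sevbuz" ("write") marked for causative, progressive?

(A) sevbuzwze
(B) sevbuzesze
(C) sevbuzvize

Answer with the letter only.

A

Attach voice causative -w → sevbuzw.
Attach aspect progressive -ze → sevbuzwze.
Nasal assimilation: no change.
So the correct form is sevbuzwze, option (A).
(C) sevbuzvize is wrong: it uses passive instead of causative for voice.
(B) sevbuzesze is wrong: it uses reflexive instead of causative for voice.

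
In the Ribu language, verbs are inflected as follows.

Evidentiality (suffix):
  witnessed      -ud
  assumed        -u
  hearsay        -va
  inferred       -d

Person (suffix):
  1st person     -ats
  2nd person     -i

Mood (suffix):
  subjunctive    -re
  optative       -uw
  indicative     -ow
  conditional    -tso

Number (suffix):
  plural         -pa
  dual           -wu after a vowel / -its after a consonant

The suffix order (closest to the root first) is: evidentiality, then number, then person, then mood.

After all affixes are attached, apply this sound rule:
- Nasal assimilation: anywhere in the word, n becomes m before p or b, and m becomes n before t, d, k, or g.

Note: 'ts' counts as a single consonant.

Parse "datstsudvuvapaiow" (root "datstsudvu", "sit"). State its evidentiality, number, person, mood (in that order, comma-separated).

hearsay, plural, 2nd person, indicative

Segment: datstsudvu-va-pa-i-ow.
evidentiality: -va → hearsay.
number: -pa → plural.
person: -i → 2nd person.
mood: -ow → indicative.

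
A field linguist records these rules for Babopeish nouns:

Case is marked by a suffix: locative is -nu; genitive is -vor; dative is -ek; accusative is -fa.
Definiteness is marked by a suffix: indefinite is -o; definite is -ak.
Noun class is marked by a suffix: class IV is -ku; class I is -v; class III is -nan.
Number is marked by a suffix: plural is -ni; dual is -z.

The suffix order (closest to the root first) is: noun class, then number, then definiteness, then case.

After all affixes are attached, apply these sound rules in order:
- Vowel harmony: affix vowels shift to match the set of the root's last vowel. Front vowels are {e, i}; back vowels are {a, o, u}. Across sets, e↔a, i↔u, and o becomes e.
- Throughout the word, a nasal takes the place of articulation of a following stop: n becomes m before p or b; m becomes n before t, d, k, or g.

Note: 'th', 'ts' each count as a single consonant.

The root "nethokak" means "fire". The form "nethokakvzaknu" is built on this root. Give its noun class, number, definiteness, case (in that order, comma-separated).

Segment: nethokak-v-z-ak-nu.
noun class: -v → class I.
number: -z → dual.
definiteness: -ak → definite.
case: -nu → locative.

class I, dual, definite, locative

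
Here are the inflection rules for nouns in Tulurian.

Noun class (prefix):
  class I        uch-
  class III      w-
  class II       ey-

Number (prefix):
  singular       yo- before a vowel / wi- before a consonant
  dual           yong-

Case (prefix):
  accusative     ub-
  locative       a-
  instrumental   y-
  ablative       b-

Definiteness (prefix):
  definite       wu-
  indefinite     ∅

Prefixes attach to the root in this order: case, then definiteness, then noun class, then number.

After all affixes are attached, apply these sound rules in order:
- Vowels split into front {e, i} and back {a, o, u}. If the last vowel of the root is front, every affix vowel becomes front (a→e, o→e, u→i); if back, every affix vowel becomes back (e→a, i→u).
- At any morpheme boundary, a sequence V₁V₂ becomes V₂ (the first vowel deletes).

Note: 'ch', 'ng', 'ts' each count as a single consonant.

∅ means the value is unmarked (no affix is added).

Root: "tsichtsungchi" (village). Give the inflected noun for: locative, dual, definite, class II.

Attach case locative a- → atsichtsungchi.
Attach definiteness definite wu- → wuatsichtsungchi.
Attach noun class class II ey- → eywuatsichtsungchi.
Attach number dual yong- → yongeywuatsichtsungchi.
Apply vowel harmony: yongeywuatsichtsungchi → yengeywietsichtsungchi.
Apply vowel deletion: yengeywietsichtsungchi → yengeywetsichtsungchi.

yengeywetsichtsungchi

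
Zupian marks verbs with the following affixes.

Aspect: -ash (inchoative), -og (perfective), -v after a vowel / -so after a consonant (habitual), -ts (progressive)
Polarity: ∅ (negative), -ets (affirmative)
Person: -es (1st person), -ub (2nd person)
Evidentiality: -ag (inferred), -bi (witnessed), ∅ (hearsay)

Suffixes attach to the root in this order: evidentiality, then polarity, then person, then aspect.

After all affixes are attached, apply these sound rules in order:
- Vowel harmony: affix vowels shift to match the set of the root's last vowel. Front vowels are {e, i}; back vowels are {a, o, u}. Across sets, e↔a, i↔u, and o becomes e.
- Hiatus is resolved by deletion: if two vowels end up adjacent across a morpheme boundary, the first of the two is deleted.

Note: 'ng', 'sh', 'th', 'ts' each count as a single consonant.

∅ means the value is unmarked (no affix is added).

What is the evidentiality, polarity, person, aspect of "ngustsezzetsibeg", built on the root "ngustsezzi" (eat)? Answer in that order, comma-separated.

Segment: ngustsezzi-ets-ub-og.
evidentiality: ∅ → hearsay.
polarity: -ets → affirmative.
person: -ub → 2nd person.
aspect: -og → perfective.

hearsay, affirmative, 2nd person, perfective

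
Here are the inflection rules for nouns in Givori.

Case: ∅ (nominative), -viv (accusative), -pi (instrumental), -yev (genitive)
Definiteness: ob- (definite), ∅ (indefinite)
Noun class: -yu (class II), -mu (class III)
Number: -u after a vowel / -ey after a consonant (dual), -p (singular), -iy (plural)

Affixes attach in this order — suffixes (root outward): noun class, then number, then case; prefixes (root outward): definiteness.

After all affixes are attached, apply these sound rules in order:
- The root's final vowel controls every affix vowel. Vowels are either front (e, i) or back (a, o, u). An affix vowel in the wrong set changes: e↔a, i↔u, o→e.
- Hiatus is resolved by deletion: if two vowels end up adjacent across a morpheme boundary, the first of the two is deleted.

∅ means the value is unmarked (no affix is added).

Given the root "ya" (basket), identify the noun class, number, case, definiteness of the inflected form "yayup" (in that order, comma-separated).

class II, singular, nominative, indefinite

Segment: ya-yu-p.
noun class: -yu → class II.
number: -p → singular.
case: ∅ → nominative.
definiteness: ∅ → indefinite.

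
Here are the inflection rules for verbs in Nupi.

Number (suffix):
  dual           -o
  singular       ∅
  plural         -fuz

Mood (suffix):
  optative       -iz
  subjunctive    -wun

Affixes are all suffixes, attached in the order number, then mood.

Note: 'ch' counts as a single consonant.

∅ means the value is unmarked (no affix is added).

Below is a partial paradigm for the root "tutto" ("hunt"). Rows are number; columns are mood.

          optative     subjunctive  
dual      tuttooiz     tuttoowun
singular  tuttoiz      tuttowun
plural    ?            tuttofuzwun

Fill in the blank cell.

Attach number plural -fuz → tuttofuz.
Attach mood optative -iz → tuttofuziz.

tuttofuziz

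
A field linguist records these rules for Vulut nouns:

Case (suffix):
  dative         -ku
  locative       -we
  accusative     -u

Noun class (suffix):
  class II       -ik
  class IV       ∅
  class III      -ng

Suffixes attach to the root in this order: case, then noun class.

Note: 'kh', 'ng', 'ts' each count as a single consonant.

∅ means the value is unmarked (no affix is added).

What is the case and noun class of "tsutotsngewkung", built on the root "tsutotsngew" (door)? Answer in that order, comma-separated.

Segment: tsutotsngew-ku-ng.
case: -ku → dative.
noun class: -ng → class III.

dative, class III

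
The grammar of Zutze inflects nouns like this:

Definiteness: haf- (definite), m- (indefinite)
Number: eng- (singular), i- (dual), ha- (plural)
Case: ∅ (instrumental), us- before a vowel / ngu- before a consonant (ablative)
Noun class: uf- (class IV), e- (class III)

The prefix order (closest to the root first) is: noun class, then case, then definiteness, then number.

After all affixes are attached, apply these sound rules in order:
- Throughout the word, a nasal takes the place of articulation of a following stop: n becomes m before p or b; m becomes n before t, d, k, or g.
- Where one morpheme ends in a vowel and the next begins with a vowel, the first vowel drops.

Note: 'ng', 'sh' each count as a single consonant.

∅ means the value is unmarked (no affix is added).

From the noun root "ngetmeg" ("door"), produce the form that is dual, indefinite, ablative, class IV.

imusufngetmeg

Attach noun class class IV uf- → ufngetmeg.
Attach case ablative us- (before vowel 'u') → usufngetmeg.
Attach definiteness indefinite m- → musufngetmeg.
Attach number dual i- → imusufngetmeg.
Nasal assimilation: no change.
Vowel deletion: no change.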